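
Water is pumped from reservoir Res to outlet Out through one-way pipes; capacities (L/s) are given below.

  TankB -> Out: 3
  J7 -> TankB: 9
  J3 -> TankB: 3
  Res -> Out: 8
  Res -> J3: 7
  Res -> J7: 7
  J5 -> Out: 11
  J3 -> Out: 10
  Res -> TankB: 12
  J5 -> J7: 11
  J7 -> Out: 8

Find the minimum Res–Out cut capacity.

Augment Res→Out: bottleneck 8, flow now 8.
Augment Res→J7→Out: bottleneck 7, flow now 15.
Augment Res→J3→Out: bottleneck 7, flow now 22.
Augment Res→TankB→Out: bottleneck 3, flow now 25.
No augmenting path remains; maximum flow = 25.
By max-flow min-cut, the minimum cut capacity equals the max flow.
In the residual graph, reachable from Res: {Res, TankB}.
Min-cut edges: Res→J7 (7), Res→J3 (7), Res→Out (8), TankB→Out (3); capacity 7 + 7 + 8 + 3 = 25.

25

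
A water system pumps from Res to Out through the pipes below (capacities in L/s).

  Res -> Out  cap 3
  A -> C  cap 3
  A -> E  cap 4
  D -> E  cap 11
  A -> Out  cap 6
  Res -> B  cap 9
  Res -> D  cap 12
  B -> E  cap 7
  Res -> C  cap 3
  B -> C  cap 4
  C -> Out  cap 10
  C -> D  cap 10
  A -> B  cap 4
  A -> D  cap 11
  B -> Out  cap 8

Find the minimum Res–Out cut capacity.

Augment Res→Out: bottleneck 3, flow now 3.
Augment Res→B→Out: bottleneck 8, flow now 11.
Augment Res→C→Out: bottleneck 3, flow now 14.
Augment Res→B→C→Out: bottleneck 1, flow now 15.
No augmenting path remains; maximum flow = 15.
By max-flow min-cut, the minimum cut capacity equals the max flow.
In the residual graph, reachable from Res: {Res, D, E}.
Min-cut edges: Res→B (9), Res→C (3), Res→Out (3); capacity 9 + 3 + 3 = 15.

15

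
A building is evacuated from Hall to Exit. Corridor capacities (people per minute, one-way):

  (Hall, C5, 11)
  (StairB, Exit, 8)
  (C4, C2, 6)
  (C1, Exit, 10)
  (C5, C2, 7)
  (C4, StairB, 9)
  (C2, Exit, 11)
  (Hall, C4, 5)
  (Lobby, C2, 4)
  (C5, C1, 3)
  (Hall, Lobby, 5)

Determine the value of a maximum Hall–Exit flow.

19

Augment Hall→C5→C1→Exit: bottleneck 3, flow now 3.
Augment Hall→C5→C2→Exit: bottleneck 7, flow now 10.
Augment Hall→C4→StairB→Exit: bottleneck 5, flow now 15.
Augment Hall→Lobby→C2→Exit: bottleneck 4, flow now 19.
No augmenting path remains; maximum flow = 19.
In the residual graph, reachable from Hall: {Hall, C5, Lobby}.
Min-cut edges: Hall→C4 (5), C5→C1 (3), C5→C2 (7), Lobby→C2 (4); capacity 5 + 3 + 7 + 4 = 19.
This cut is saturated, so no flow can exceed 19.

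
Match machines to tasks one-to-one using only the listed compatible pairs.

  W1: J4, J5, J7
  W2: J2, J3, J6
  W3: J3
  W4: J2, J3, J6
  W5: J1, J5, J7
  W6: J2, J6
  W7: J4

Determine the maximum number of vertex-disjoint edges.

6

Unit-capacity flow: source→left, listed edges, right→sink; max matching = max flow.
Augmenting path W1→J4 (+1); matched 1.
Augmenting path W2→J2 (+1); matched 2.
Augmenting path W3→J3 (+1); matched 3.
Augmenting path W4→J6 (+1); matched 4.
Augmenting path W5→J1 (+1); matched 5.
Augmenting path W7→J4→W1→J5 (+1); matched 6.
No augmenting path remains; maximum matching = 6.
König certificate: {W1, W5, W7, J2, J3, J6} is a vertex cover of size 6 (every listed pair touches it), so no matching can be larger.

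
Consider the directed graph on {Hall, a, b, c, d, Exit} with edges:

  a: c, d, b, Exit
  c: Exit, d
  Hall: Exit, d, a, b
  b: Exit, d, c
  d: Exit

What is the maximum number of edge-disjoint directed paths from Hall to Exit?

4

Assign every edge capacity 1; by Menger, the answer equals the max flow.
Path Hall→Exit (+1); total 1.
Path Hall→a→Exit (+1); total 2.
Path Hall→b→Exit (+1); total 3.
Path Hall→d→Exit (+1); total 4.
No residual Hall→Exit path; max flow = 4.
Certifying cut of size 4: {Hall→Exit, Hall→a, Hall→b, Hall→d}.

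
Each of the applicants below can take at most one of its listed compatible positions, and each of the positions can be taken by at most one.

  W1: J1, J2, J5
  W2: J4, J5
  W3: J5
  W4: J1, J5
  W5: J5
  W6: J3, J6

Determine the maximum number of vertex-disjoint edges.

Unit-capacity flow: source→left, listed edges, right→sink; max matching = max flow.
Augmenting path W1→J1 (+1); matched 1.
Augmenting path W2→J4 (+1); matched 2.
Augmenting path W3→J5 (+1); matched 3.
Augmenting path W6→J3 (+1); matched 4.
Augmenting path W4→J1→W1→J2 (+1); matched 5.
No augmenting path remains; maximum matching = 5.
König certificate: {W1, W2, W4, W6, J5} is a vertex cover of size 5 (every listed pair touches it), so no matching can be larger.

5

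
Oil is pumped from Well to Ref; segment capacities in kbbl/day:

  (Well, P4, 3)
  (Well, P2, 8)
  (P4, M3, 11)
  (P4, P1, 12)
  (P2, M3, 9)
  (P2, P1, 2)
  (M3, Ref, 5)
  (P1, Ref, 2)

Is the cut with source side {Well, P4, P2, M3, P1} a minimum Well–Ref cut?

Yes — it is a minimum cut (capacity 7).

Given cut capacity: 5 + 2 = 7.
Augment Well→P4→M3→Ref: bottleneck 3, flow now 3.
Augment Well→P2→M3→Ref: bottleneck 2, flow now 5.
Augment Well→P2→P1→Ref: bottleneck 2, flow now 7.
No augmenting path remains; maximum flow = 7.
Cut capacity 7 equals the max flow, so it is a minimum cut.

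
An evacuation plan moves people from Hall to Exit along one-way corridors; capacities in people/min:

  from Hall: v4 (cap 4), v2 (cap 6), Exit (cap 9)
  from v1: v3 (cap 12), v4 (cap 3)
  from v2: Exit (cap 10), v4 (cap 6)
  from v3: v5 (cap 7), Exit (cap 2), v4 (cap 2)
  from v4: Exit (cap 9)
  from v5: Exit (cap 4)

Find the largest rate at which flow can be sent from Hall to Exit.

Augment Hall→Exit: bottleneck 9, flow now 9.
Augment Hall→v2→Exit: bottleneck 6, flow now 15.
Augment Hall→v4→Exit: bottleneck 4, flow now 19.
No augmenting path remains; maximum flow = 19.
In the residual graph, reachable from Hall: {Hall}.
Min-cut edges: Hall→v2 (6), Hall→v4 (4), Hall→Exit (9); capacity 6 + 4 + 9 = 19.
This cut is saturated, so no flow can exceed 19.

19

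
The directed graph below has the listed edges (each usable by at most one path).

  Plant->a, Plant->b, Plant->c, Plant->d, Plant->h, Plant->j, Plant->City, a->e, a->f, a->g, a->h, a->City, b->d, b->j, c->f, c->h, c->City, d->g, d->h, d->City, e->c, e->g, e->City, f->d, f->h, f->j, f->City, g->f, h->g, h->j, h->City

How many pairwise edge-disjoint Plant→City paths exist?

Assign every edge capacity 1; by Menger, the answer equals the max flow.
Path Plant→City (+1); total 1.
Path Plant→a→City (+1); total 2.
Path Plant→c→City (+1); total 3.
Path Plant→d→City (+1); total 4.
Path Plant→h→City (+1); total 5.
Path Plant→b→d→g→f→City (+1); total 6.
No residual Plant→City path; max flow = 6.
Certifying cut of size 6: {Plant→City, Plant→a, Plant→b, Plant→c, Plant→d, Plant→h}.

6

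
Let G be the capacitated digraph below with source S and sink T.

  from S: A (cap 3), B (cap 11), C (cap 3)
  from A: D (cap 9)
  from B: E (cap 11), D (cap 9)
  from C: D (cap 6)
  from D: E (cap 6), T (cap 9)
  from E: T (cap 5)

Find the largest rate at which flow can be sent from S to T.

Augment S→A→D→T: bottleneck 3, flow now 3.
Augment S→B→D→T: bottleneck 6, flow now 9.
Augment S→B→E→T: bottleneck 5, flow now 14.
No augmenting path remains; maximum flow = 14.
In the residual graph, reachable from S: {S, A, B, C, D, E}.
Min-cut edges: D→T (9), E→T (5); capacity 9 + 5 = 14.
This cut is saturated, so no flow can exceed 14.

14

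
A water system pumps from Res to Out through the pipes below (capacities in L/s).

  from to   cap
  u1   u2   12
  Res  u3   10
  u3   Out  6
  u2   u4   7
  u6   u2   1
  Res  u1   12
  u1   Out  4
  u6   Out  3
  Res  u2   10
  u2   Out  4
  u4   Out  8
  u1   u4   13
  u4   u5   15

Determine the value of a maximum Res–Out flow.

Augment Res→u1→Out: bottleneck 4, flow now 4.
Augment Res→u2→Out: bottleneck 4, flow now 8.
Augment Res→u3→Out: bottleneck 6, flow now 14.
Augment Res→u1→u4→Out: bottleneck 8, flow now 22.
No augmenting path remains; maximum flow = 22.
In the residual graph, reachable from Res: {Res, u1, u2, u3, u4, u5}.
Min-cut edges: u1→Out (4), u2→Out (4), u3→Out (6), u4→Out (8); capacity 4 + 4 + 6 + 8 = 22.
This cut is saturated, so no flow can exceed 22.

22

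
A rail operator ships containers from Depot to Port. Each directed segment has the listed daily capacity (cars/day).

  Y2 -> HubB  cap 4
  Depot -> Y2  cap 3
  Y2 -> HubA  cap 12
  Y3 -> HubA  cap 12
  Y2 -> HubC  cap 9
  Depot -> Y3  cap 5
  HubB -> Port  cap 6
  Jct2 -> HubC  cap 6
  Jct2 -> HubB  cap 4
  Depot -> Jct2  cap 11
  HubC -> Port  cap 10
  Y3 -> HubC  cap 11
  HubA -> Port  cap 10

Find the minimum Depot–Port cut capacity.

Augment Depot→Y3→HubC→Port: bottleneck 5, flow now 5.
Augment Depot→Y2→HubC→Port: bottleneck 3, flow now 8.
Augment Depot→Jct2→HubC→Port: bottleneck 2, flow now 10.
Augment Depot→Jct2→HubB→Port: bottleneck 4, flow now 14.
Augment Depot→Jct2→HubC→Y3→HubA→Port: bottleneck 4, flow now 18. (uses reverse residual edge)
No augmenting path remains; maximum flow = 18.
By max-flow min-cut, the minimum cut capacity equals the max flow.
In the residual graph, reachable from Depot: {Depot, Jct2}.
Min-cut edges: Depot→Y3 (5), Depot→Y2 (3), Jct2→HubC (6), Jct2→HubB (4); capacity 5 + 3 + 6 + 4 = 18.

18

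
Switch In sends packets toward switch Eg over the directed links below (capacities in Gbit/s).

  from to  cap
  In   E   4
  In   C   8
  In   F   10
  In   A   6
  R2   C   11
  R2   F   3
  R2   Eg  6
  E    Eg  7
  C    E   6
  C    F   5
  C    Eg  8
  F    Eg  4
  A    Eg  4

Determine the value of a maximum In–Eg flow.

Augment In→E→Eg: bottleneck 4, flow now 4.
Augment In→C→Eg: bottleneck 8, flow now 12.
Augment In→F→Eg: bottleneck 4, flow now 16.
Augment In→A→Eg: bottleneck 4, flow now 20.
No augmenting path remains; maximum flow = 20.
In the residual graph, reachable from In: {In, F, A}.
Min-cut edges: In→E (4), In→C (8), F→Eg (4), A→Eg (4); capacity 4 + 8 + 4 + 4 = 20.
This cut is saturated, so no flow can exceed 20.

20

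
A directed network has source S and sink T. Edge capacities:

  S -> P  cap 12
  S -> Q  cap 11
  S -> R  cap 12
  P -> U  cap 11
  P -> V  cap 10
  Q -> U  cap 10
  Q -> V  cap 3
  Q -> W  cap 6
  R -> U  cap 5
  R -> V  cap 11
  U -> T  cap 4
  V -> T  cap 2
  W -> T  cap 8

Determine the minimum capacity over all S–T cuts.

12

Augment S→P→U→T: bottleneck 4, flow now 4.
Augment S→P→V→T: bottleneck 2, flow now 6.
Augment S→Q→W→T: bottleneck 6, flow now 12.
No augmenting path remains; maximum flow = 12.
By max-flow min-cut, the minimum cut capacity equals the max flow.
In the residual graph, reachable from S: {S, P, Q, R, U, V}.
Min-cut edges: Q→W (6), U→T (4), V→T (2); capacity 6 + 4 + 2 = 12.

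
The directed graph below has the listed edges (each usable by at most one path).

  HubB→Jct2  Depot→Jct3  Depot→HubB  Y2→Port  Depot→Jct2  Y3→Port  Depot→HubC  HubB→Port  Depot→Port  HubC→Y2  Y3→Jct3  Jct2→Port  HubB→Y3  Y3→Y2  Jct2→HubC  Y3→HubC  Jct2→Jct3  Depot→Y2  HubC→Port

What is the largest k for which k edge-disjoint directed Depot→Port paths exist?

Assign every edge capacity 1; by Menger, the answer equals the max flow.
Path Depot→Port (+1); total 1.
Path Depot→HubB→Port (+1); total 2.
Path Depot→Jct2→Port (+1); total 3.
Path Depot→HubC→Port (+1); total 4.
Path Depot→Y2→Port (+1); total 5.
No residual Depot→Port path; max flow = 5.
Certifying cut of size 5: {Depot→HubB, Depot→HubC, Depot→Jct2, Depot→Port, Depot→Y2}.

5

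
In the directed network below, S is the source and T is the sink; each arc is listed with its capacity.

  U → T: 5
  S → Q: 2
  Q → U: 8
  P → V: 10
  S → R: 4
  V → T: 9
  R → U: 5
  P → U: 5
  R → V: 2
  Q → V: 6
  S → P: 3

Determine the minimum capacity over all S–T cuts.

9

Augment S→P→U→T: bottleneck 3, flow now 3.
Augment S→Q→U→T: bottleneck 2, flow now 5.
Augment S→R→V→T: bottleneck 2, flow now 7.
Augment S→R→U→P→V→T: bottleneck 2, flow now 9. (uses reverse residual edge)
No augmenting path remains; maximum flow = 9.
By max-flow min-cut, the minimum cut capacity equals the max flow.
In the residual graph, reachable from S: {S}.
Min-cut edges: S→P (3), S→Q (2), S→R (4); capacity 3 + 2 + 4 = 9.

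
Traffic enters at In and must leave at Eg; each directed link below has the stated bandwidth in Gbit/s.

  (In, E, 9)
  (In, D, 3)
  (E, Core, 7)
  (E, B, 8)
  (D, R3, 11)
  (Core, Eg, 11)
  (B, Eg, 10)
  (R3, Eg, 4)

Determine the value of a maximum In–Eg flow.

12

Augment In→E→Core→Eg: bottleneck 7, flow now 7.
Augment In→E→B→Eg: bottleneck 2, flow now 9.
Augment In→D→R3→Eg: bottleneck 3, flow now 12.
No augmenting path remains; maximum flow = 12.
In the residual graph, reachable from In: {In}.
Min-cut edges: In→E (9), In→D (3); capacity 9 + 3 = 12.
This cut is saturated, so no flow can exceed 12.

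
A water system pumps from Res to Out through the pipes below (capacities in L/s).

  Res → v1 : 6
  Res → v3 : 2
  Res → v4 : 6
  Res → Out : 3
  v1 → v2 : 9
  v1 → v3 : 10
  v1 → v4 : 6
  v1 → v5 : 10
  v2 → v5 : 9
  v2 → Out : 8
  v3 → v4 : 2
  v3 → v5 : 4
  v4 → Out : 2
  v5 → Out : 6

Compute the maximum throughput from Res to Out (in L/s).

13

Augment Res→Out: bottleneck 3, flow now 3.
Augment Res→v4→Out: bottleneck 2, flow now 5.
Augment Res→v1→v2→Out: bottleneck 6, flow now 11.
Augment Res→v3→v5→Out: bottleneck 2, flow now 13.
No augmenting path remains; maximum flow = 13.
In the residual graph, reachable from Res: {Res, v4}.
Min-cut edges: Res→v1 (6), Res→v3 (2), Res→Out (3), v4→Out (2); capacity 6 + 2 + 3 + 2 = 13.
This cut is saturated, so no flow can exceed 13.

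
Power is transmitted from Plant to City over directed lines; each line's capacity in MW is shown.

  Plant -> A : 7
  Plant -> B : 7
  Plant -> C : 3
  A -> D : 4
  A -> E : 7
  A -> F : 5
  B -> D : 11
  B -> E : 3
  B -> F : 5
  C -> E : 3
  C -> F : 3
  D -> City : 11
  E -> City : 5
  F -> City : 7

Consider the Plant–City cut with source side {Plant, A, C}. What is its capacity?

29

Edges leaving {Plant, A, C}: Plant→B (7), A→D (4), A→E (7), A→F (5), C→E (3), C→F (3).
Cut capacity = 7 + 4 + 7 + 5 + 3 + 3 = 29.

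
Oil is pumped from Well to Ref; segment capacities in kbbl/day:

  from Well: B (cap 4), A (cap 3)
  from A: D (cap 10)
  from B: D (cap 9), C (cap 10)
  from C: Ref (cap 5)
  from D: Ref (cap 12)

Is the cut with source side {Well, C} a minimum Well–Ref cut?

No — its capacity is 12, but the minimum cut has capacity 7.

Given cut capacity: 3 + 4 + 5 = 12.
Augment Well→A→D→Ref: bottleneck 3, flow now 3.
Augment Well→B→C→Ref: bottleneck 4, flow now 7.
No augmenting path remains; maximum flow = 7.
In the residual graph, reachable from Well: {Well}.
Min-cut edges: Well→A (3), Well→B (4); capacity 3 + 4 = 7.
Cut capacity 12 exceeds the max flow 7, so it is not minimum.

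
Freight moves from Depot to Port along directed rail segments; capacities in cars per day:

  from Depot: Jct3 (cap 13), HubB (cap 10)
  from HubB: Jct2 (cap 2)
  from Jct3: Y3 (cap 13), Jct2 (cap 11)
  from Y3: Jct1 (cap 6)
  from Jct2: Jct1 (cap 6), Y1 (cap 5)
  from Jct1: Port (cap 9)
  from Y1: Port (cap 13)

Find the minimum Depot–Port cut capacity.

Augment Depot→HubB→Jct2→Jct1→Port: bottleneck 2, flow now 2.
Augment Depot→Jct3→Y3→Jct1→Port: bottleneck 6, flow now 8.
Augment Depot→Jct3→Jct2→Jct1→Port: bottleneck 1, flow now 9.
Augment Depot→Jct3→Jct2→Y1→Port: bottleneck 5, flow now 14.
No augmenting path remains; maximum flow = 14.
By max-flow min-cut, the minimum cut capacity equals the max flow.
In the residual graph, reachable from Depot: {Depot, HubB, Jct3, Y3, Jct2, Jct1}.
Min-cut edges: Jct2→Y1 (5), Jct1→Port (9); capacity 5 + 9 = 14.

14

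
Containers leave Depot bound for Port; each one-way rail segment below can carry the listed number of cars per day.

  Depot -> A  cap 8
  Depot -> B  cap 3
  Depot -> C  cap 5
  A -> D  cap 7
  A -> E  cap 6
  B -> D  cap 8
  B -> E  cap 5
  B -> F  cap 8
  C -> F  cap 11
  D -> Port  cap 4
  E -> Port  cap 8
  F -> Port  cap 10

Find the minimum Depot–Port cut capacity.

16

Augment Depot→A→D→Port: bottleneck 4, flow now 4.
Augment Depot→A→E→Port: bottleneck 4, flow now 8.
Augment Depot→B→E→Port: bottleneck 3, flow now 11.
Augment Depot→C→F→Port: bottleneck 5, flow now 16.
No augmenting path remains; maximum flow = 16.
By max-flow min-cut, the minimum cut capacity equals the max flow.
In the residual graph, reachable from Depot: {Depot}.
Min-cut edges: Depot→A (8), Depot→B (3), Depot→C (5); capacity 8 + 3 + 5 = 16.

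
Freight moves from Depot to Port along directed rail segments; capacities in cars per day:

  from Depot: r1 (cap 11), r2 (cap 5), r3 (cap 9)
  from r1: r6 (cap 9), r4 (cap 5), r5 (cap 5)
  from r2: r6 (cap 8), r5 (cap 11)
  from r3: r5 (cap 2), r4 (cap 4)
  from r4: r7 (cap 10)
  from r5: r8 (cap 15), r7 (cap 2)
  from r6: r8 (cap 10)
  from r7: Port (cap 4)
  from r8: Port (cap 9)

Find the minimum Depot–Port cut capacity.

13

Augment Depot→r1→r4→r7→Port: bottleneck 4, flow now 4.
Augment Depot→r1→r5→r8→Port: bottleneck 5, flow now 9.
Augment Depot→r1→r6→r8→Port: bottleneck 2, flow now 11.
Augment Depot→r2→r5→r8→Port: bottleneck 2, flow now 13.
No augmenting path remains; maximum flow = 13.
By max-flow min-cut, the minimum cut capacity equals the max flow.
In the residual graph, reachable from Depot: {Depot, r1, r2, r3, r4, r5, r6, r7, r8}.
Min-cut edges: r7→Port (4), r8→Port (9); capacity 4 + 9 = 13.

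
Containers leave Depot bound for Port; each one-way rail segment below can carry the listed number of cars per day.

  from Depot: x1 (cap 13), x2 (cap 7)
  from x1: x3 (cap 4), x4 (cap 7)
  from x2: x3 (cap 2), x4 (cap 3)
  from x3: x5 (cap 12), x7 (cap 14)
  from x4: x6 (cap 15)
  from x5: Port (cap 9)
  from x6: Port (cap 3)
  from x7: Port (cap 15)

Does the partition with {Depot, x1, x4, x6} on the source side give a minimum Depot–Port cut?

Given cut capacity: 7 + 4 + 3 = 14.
Augment Depot→x1→x3→x5→Port: bottleneck 4, flow now 4.
Augment Depot→x1→x4→x6→Port: bottleneck 3, flow now 7.
Augment Depot→x2→x3→x5→Port: bottleneck 2, flow now 9.
No augmenting path remains; maximum flow = 9.
In the residual graph, reachable from Depot: {Depot, x1, x2, x4, x6}.
Min-cut edges: x1→x3 (4), x2→x3 (2), x6→Port (3); capacity 4 + 2 + 3 = 9.
Cut capacity 14 exceeds the max flow 9, so it is not minimum.

No — its capacity is 14, but the minimum cut has capacity 9.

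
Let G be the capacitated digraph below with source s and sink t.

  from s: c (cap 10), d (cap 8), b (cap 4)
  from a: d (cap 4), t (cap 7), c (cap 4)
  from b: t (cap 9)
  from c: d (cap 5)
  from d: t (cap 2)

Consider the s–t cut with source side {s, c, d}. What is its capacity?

6

Edges leaving {s, c, d}: s→b (4), d→t (2).
Cut capacity = 4 + 2 = 6.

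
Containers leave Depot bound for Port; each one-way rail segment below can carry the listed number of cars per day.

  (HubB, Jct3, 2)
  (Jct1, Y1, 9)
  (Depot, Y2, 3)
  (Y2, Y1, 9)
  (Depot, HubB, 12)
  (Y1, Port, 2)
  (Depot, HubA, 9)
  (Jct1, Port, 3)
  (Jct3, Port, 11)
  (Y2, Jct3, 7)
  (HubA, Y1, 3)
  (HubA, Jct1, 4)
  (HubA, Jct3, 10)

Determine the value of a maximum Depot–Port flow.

14

Augment Depot→HubA→Y1→Port: bottleneck 2, flow now 2.
Augment Depot→HubA→Jct1→Port: bottleneck 3, flow now 5.
Augment Depot→HubA→Jct3→Port: bottleneck 4, flow now 9.
Augment Depot→HubB→Jct3→Port: bottleneck 2, flow now 11.
Augment Depot→Y2→Jct3→Port: bottleneck 3, flow now 14.
No augmenting path remains; maximum flow = 14.
In the residual graph, reachable from Depot: {Depot, HubB}.
Min-cut edges: Depot→HubA (9), Depot→Y2 (3), HubB→Jct3 (2); capacity 9 + 3 + 2 = 14.
This cut is saturated, so no flow can exceed 14.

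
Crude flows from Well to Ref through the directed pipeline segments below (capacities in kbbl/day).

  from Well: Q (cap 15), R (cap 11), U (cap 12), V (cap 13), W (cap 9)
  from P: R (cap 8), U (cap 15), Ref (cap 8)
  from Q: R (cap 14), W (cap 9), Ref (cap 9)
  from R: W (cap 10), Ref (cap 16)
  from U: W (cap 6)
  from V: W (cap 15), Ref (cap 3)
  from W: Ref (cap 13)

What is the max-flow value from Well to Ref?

41

Augment Well→Q→Ref: bottleneck 9, flow now 9.
Augment Well→R→Ref: bottleneck 11, flow now 20.
Augment Well→V→Ref: bottleneck 3, flow now 23.
Augment Well→W→Ref: bottleneck 9, flow now 32.
Augment Well→Q→R→Ref: bottleneck 5, flow now 37.
Augment Well→Q→W→Ref: bottleneck 1, flow now 38.
Augment Well→U→W→Ref: bottleneck 3, flow now 41.
No augmenting path remains; maximum flow = 41.
In the residual graph, reachable from Well: {Well, Q, R, U, V, W}.
Min-cut edges: Q→Ref (9), R→Ref (16), V→Ref (3), W→Ref (13); capacity 9 + 16 + 3 + 13 = 41.
This cut is saturated, so no flow can exceed 41.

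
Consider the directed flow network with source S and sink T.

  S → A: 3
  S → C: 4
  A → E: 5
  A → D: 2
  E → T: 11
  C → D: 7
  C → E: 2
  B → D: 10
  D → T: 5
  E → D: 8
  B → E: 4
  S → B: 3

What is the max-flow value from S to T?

Augment S→A→D→T: bottleneck 2, flow now 2.
Augment S→A→E→T: bottleneck 1, flow now 3.
Augment S→B→D→T: bottleneck 3, flow now 6.
Augment S→C→E→T: bottleneck 2, flow now 8.
Augment S→C→D→A→E→T: bottleneck 2, flow now 10. (uses reverse residual edge)
No augmenting path remains; maximum flow = 10.
In the residual graph, reachable from S: {S}.
Min-cut edges: S→A (3), S→B (3), S→C (4); capacity 3 + 3 + 4 = 10.
This cut is saturated, so no flow can exceed 10.

10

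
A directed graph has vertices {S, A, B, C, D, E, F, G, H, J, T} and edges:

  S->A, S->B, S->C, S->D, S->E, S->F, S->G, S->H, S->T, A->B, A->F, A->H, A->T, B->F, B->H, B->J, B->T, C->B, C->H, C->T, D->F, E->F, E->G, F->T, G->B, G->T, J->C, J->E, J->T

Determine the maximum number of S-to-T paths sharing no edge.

Assign every edge capacity 1; by Menger, the answer equals the max flow.
Path S→T (+1); total 1.
Path S→A→T (+1); total 2.
Path S→B→T (+1); total 3.
Path S→C→T (+1); total 4.
Path S→F→T (+1); total 5.
Path S→G→T (+1); total 6.
Path S→E→G→B→J→T (+1); total 7.
No residual S→T path; max flow = 7.
Certifying cut of size 7: {F→T, S→A, S→B, S→C, S→E, S→G, S→T}.

7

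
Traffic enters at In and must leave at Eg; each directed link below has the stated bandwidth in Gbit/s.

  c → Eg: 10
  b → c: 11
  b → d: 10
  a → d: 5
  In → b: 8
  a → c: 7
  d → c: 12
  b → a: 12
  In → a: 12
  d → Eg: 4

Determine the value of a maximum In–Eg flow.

14

Augment In→a→c→Eg: bottleneck 7, flow now 7.
Augment In→a→d→Eg: bottleneck 4, flow now 11.
Augment In→b→c→Eg: bottleneck 3, flow now 14.
No augmenting path remains; maximum flow = 14.
In the residual graph, reachable from In: {In, a, b, c, d}.
Min-cut edges: c→Eg (10), d→Eg (4); capacity 10 + 4 = 14.
This cut is saturated, so no flow can exceed 14.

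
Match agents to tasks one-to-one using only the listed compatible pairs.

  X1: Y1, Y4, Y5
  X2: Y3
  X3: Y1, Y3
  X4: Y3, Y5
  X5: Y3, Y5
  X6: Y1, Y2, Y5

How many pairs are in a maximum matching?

Unit-capacity flow: source→left, listed edges, right→sink; max matching = max flow.
Augmenting path X1→Y1 (+1); matched 1.
Augmenting path X2→Y3 (+1); matched 2.
Augmenting path X4→Y5 (+1); matched 3.
Augmenting path X6→Y2 (+1); matched 4.
Augmenting path X3→Y1→X1→Y4 (+1); matched 5.
No augmenting path remains; maximum matching = 5.
König certificate: {X1, X3, X6, Y3, Y5} is a vertex cover of size 5 (every listed pair touches it), so no matching can be larger.

5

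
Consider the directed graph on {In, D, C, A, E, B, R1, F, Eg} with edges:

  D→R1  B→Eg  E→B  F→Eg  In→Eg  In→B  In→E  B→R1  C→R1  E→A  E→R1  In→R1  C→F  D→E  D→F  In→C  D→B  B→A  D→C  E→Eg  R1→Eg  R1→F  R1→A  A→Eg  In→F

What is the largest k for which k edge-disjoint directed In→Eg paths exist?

6

Assign every edge capacity 1; by Menger, the answer equals the max flow.
Path In→Eg (+1); total 1.
Path In→E→Eg (+1); total 2.
Path In→B→Eg (+1); total 3.
Path In→R1→Eg (+1); total 4.
Path In→F→Eg (+1); total 5.
Path In→C→R1→A→Eg (+1); total 6.
No residual In→Eg path; max flow = 6.
Certifying cut of size 6: {In→B, In→C, In→E, In→Eg, In→F, In→R1}.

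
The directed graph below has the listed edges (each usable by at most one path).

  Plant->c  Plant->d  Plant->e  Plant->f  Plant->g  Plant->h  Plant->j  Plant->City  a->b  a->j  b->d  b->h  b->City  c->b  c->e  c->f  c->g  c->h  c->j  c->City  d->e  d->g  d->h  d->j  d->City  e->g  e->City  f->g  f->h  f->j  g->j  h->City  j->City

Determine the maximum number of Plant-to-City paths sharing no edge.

6

Assign every edge capacity 1; by Menger, the answer equals the max flow.
Path Plant→City (+1); total 1.
Path Plant→c→City (+1); total 2.
Path Plant→d→City (+1); total 3.
Path Plant→e→City (+1); total 4.
Path Plant→h→City (+1); total 5.
Path Plant→j→City (+1); total 6.
No residual Plant→City path; max flow = 6.
Certifying cut of size 6: {Plant→City, Plant→c, Plant→d, Plant→e, h→City, j→City}.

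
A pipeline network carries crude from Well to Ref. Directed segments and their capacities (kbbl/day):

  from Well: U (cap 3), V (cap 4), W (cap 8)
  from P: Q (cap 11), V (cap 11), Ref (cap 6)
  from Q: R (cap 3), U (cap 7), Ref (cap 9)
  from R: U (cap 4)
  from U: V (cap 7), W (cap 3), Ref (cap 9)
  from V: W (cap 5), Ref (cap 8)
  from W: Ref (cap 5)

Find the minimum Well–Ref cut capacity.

12

Augment Well→U→Ref: bottleneck 3, flow now 3.
Augment Well→V→Ref: bottleneck 4, flow now 7.
Augment Well→W→Ref: bottleneck 5, flow now 12.
No augmenting path remains; maximum flow = 12.
By max-flow min-cut, the minimum cut capacity equals the max flow.
In the residual graph, reachable from Well: {Well, W}.
Min-cut edges: Well→U (3), Well→V (4), W→Ref (5); capacity 3 + 4 + 5 = 12.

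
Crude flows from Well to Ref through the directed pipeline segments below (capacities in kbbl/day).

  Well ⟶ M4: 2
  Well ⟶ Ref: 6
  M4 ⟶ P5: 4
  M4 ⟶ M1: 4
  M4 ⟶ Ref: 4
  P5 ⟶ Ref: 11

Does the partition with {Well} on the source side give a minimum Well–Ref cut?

Yes — it is a minimum cut (capacity 8).

Given cut capacity: 2 + 6 = 8.
Augment Well→Ref: bottleneck 6, flow now 6.
Augment Well→M4→Ref: bottleneck 2, flow now 8.
No augmenting path remains; maximum flow = 8.
Cut capacity 8 equals the max flow, so it is a minimum cut.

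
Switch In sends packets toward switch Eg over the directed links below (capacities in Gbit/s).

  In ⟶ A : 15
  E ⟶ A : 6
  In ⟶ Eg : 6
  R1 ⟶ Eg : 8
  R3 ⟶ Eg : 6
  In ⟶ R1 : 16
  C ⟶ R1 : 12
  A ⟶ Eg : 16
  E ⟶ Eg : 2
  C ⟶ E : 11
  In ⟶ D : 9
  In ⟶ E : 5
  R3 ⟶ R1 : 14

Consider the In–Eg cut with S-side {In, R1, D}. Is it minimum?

Given cut capacity: 15 + 5 + 6 + 8 = 34.
Augment In→Eg: bottleneck 6, flow now 6.
Augment In→A→Eg: bottleneck 15, flow now 21.
Augment In→E→Eg: bottleneck 2, flow now 23.
Augment In→R1→Eg: bottleneck 8, flow now 31.
Augment In→E→A→Eg: bottleneck 1, flow now 32.
No augmenting path remains; maximum flow = 32.
In the residual graph, reachable from In: {In, A, E, R1, D}.
Min-cut edges: In→Eg (6), A→Eg (16), E→Eg (2), R1→Eg (8); capacity 6 + 16 + 2 + 8 = 32.
Cut capacity 34 exceeds the max flow 32, so it is not minimum.

No — its capacity is 34, but the minimum cut has capacity 32.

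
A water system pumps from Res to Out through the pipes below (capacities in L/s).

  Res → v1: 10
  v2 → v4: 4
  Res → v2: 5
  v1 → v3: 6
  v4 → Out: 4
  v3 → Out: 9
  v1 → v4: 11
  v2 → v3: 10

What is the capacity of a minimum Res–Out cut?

13

Augment Res→v1→v3→Out: bottleneck 6, flow now 6.
Augment Res→v1→v4→Out: bottleneck 4, flow now 10.
Augment Res→v2→v3→Out: bottleneck 3, flow now 13.
No augmenting path remains; maximum flow = 13.
By max-flow min-cut, the minimum cut capacity equals the max flow.
In the residual graph, reachable from Res: {Res, v1, v2, v3, v4}.
Min-cut edges: v3→Out (9), v4→Out (4); capacity 9 + 4 = 13.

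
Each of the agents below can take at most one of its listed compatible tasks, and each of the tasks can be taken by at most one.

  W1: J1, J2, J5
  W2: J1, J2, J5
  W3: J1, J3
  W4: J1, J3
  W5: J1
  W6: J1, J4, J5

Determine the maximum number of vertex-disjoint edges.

5

Unit-capacity flow: source→left, listed edges, right→sink; max matching = max flow.
Augmenting path W1→J1 (+1); matched 1.
Augmenting path W2→J2 (+1); matched 2.
Augmenting path W3→J3 (+1); matched 3.
Augmenting path W6→J4 (+1); matched 4.
Augmenting path W4→J1→W1→J5 (+1); matched 5.
No augmenting path remains; maximum matching = 5.
König certificate: {W1, W2, W6, J1, J3} is a vertex cover of size 5 (every listed pair touches it), so no matching can be larger.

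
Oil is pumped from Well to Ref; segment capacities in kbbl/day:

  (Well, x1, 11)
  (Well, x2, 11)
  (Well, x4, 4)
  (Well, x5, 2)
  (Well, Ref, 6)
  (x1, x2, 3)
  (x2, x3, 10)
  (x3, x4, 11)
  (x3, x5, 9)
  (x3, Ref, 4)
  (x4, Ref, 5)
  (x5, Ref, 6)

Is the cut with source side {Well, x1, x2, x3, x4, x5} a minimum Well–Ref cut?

Given cut capacity: 6 + 4 + 5 + 6 = 21.
Augment Well→Ref: bottleneck 6, flow now 6.
Augment Well→x4→Ref: bottleneck 4, flow now 10.
Augment Well→x5→Ref: bottleneck 2, flow now 12.
Augment Well→x2→x3→Ref: bottleneck 4, flow now 16.
Augment Well→x2→x3→x4→Ref: bottleneck 1, flow now 17.
Augment Well→x2→x3→x5→Ref: bottleneck 4, flow now 21.
No augmenting path remains; maximum flow = 21.
Cut capacity 21 equals the max flow, so it is a minimum cut.

Yes — it is a minimum cut (capacity 21).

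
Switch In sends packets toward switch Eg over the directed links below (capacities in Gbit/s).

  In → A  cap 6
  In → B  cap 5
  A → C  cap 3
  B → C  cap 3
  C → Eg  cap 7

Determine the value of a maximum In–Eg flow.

Augment In→A→C→Eg: bottleneck 3, flow now 3.
Augment In→B→C→Eg: bottleneck 3, flow now 6.
No augmenting path remains; maximum flow = 6.
In the residual graph, reachable from In: {In, A, B}.
Min-cut edges: A→C (3), B→C (3); capacity 3 + 3 = 6.
This cut is saturated, so no flow can exceed 6.

6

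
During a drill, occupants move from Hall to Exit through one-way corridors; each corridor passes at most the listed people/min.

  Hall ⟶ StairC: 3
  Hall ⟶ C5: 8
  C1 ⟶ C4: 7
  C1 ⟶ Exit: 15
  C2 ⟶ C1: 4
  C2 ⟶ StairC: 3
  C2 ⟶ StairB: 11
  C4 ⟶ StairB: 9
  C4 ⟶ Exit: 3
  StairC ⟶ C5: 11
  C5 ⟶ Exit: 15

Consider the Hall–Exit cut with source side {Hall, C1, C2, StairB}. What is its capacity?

Edges leaving {Hall, C1, C2, StairB}: Hall→StairC (3), Hall→C5 (8), C1→C4 (7), C1→Exit (15), C2→StairC (3).
Cut capacity = 3 + 8 + 7 + 15 + 3 = 36.

36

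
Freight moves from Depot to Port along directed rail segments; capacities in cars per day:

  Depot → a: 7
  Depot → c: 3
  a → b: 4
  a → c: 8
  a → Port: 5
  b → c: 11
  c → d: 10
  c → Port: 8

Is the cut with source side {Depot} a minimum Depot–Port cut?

Given cut capacity: 7 + 3 = 10.
Augment Depot→a→Port: bottleneck 5, flow now 5.
Augment Depot→c→Port: bottleneck 3, flow now 8.
Augment Depot→a→c→Port: bottleneck 2, flow now 10.
No augmenting path remains; maximum flow = 10.
Cut capacity 10 equals the max flow, so it is a minimum cut.

Yes — it is a minimum cut (capacity 10).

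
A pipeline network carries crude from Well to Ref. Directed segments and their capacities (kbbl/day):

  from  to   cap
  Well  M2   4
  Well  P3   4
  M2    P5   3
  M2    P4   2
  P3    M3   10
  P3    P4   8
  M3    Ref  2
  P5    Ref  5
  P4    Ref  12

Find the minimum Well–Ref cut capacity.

Augment Well→M2→P5→Ref: bottleneck 3, flow now 3.
Augment Well→M2→P4→Ref: bottleneck 1, flow now 4.
Augment Well→P3→M3→Ref: bottleneck 2, flow now 6.
Augment Well→P3→P4→Ref: bottleneck 2, flow now 8.
No augmenting path remains; maximum flow = 8.
By max-flow min-cut, the minimum cut capacity equals the max flow.
In the residual graph, reachable from Well: {Well}.
Min-cut edges: Well→M2 (4), Well→P3 (4); capacity 4 + 4 = 8.

8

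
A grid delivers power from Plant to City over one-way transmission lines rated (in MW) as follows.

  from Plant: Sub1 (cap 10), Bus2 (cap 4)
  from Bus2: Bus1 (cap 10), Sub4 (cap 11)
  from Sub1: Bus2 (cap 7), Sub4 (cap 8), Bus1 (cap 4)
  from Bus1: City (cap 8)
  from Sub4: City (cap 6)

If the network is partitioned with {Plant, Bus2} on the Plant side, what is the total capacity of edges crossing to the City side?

31

Edges leaving {Plant, Bus2}: Plant→Sub1 (10), Bus2→Bus1 (10), Bus2→Sub4 (11).
Cut capacity = 10 + 10 + 11 = 31.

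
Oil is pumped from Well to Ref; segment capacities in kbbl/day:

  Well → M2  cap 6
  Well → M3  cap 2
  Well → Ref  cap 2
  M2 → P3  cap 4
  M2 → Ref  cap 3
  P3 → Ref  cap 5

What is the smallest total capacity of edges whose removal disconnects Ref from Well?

8

Augment Well→Ref: bottleneck 2, flow now 2.
Augment Well→M2→Ref: bottleneck 3, flow now 5.
Augment Well→M2→P3→Ref: bottleneck 3, flow now 8.
No augmenting path remains; maximum flow = 8.
By max-flow min-cut, the minimum cut capacity equals the max flow.
In the residual graph, reachable from Well: {Well, M3}.
Min-cut edges: Well→M2 (6), Well→Ref (2); capacity 6 + 2 = 8.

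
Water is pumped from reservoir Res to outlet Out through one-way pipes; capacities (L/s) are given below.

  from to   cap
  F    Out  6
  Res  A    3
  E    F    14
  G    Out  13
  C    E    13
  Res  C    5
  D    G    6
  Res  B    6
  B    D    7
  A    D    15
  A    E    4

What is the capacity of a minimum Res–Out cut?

Augment Res→A→D→G→Out: bottleneck 3, flow now 3.
Augment Res→B→D→G→Out: bottleneck 3, flow now 6.
Augment Res→C→E→F→Out: bottleneck 5, flow now 11.
Augment Res→B→D→A→E→F→Out: bottleneck 1, flow now 12. (uses reverse residual edge)
No augmenting path remains; maximum flow = 12.
By max-flow min-cut, the minimum cut capacity equals the max flow.
In the residual graph, reachable from Res: {Res, A, B, C, D, E, F}.
Min-cut edges: D→G (6), F→Out (6); capacity 6 + 6 = 12.

12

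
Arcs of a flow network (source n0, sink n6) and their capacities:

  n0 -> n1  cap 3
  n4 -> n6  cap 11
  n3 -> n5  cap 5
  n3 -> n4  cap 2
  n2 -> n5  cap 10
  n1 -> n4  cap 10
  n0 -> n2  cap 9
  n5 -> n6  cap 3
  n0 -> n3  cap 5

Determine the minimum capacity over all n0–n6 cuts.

Augment n0→n1→n4→n6: bottleneck 3, flow now 3.
Augment n0→n2→n5→n6: bottleneck 3, flow now 6.
Augment n0→n3→n4→n6: bottleneck 2, flow now 8.
No augmenting path remains; maximum flow = 8.
By max-flow min-cut, the minimum cut capacity equals the max flow.
In the residual graph, reachable from n0: {n0, n2, n3, n5}.
Min-cut edges: n0→n1 (3), n3→n4 (2), n5→n6 (3); capacity 3 + 2 + 3 = 8.

8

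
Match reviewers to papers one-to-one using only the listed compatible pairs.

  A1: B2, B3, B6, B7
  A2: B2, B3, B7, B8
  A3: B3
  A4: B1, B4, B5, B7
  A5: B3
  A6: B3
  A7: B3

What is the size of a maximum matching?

Unit-capacity flow: source→left, listed edges, right→sink; max matching = max flow.
Augmenting path A1→B2 (+1); matched 1.
Augmenting path A2→B3 (+1); matched 2.
Augmenting path A4→B1 (+1); matched 3.
Augmenting path A3→B3→A2→B7 (+1); matched 4.
No augmenting path remains; maximum matching = 4.
König certificate: {A1, A2, A4, B3} is a vertex cover of size 4 (every listed pair touches it), so no matching can be larger.

4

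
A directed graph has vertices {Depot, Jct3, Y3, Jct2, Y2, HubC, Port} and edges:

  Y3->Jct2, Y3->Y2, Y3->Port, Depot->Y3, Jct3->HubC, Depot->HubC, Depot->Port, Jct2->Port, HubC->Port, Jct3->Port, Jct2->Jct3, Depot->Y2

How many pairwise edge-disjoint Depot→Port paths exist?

3

Assign every edge capacity 1; by Menger, the answer equals the max flow.
Path Depot→Port (+1); total 1.
Path Depot→Y3→Port (+1); total 2.
Path Depot→HubC→Port (+1); total 3.
No residual Depot→Port path; max flow = 3.
Certifying cut of size 3: {Depot→HubC, Depot→Port, Depot→Y3}.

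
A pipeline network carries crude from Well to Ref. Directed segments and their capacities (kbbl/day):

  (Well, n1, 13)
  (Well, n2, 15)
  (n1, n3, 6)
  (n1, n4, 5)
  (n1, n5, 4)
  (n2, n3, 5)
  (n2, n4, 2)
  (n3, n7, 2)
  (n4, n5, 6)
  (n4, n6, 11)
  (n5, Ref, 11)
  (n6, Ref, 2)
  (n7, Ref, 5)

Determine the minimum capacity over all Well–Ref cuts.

Augment Well→n1→n5→Ref: bottleneck 4, flow now 4.
Augment Well→n1→n3→n7→Ref: bottleneck 2, flow now 6.
Augment Well→n1→n4→n5→Ref: bottleneck 5, flow now 11.
Augment Well→n2→n4→n5→Ref: bottleneck 1, flow now 12.
Augment Well→n2→n4→n6→Ref: bottleneck 1, flow now 13.
No augmenting path remains; maximum flow = 13.
By max-flow min-cut, the minimum cut capacity equals the max flow.
In the residual graph, reachable from Well: {Well, n1, n2, n3}.
Min-cut edges: n1→n4 (5), n1→n5 (4), n2→n4 (2), n3→n7 (2); capacity 5 + 4 + 2 + 2 = 13.

13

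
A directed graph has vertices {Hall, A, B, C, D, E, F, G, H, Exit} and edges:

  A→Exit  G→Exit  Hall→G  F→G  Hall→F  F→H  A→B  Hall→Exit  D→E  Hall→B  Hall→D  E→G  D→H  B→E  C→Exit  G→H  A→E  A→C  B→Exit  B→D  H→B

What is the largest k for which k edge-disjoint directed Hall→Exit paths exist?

3

Assign every edge capacity 1; by Menger, the answer equals the max flow.
Path Hall→Exit (+1); total 1.
Path Hall→B→Exit (+1); total 2.
Path Hall→G→Exit (+1); total 3.
No residual Hall→Exit path; max flow = 3.
Certifying cut of size 3: {B→Exit, G→Exit, Hall→Exit}.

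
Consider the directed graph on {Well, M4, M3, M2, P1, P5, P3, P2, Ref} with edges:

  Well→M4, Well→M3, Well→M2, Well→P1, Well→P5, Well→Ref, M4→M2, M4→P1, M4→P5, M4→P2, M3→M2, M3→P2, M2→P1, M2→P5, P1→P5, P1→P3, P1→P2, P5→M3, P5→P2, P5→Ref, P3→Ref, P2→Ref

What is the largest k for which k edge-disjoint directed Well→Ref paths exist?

Assign every edge capacity 1; by Menger, the answer equals the max flow.
Path Well→Ref (+1); total 1.
Path Well→P5→Ref (+1); total 2.
Path Well→M4→P2→Ref (+1); total 3.
Path Well→P1→P3→Ref (+1); total 4.
No residual Well→Ref path; max flow = 4.
Certifying cut of size 4: {P1→P3, P2→Ref, P5→Ref, Well→Ref}.

4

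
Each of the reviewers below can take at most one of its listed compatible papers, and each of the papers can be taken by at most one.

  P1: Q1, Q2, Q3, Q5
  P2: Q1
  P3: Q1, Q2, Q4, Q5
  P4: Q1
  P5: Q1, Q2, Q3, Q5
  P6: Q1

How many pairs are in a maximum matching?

Unit-capacity flow: source→left, listed edges, right→sink; max matching = max flow.
Augmenting path P1→Q1 (+1); matched 1.
Augmenting path P3→Q2 (+1); matched 2.
Augmenting path P5→Q3 (+1); matched 3.
Augmenting path P2→Q1→P1→Q5 (+1); matched 4.
No augmenting path remains; maximum matching = 4.
König certificate: {P1, P3, P5, Q1} is a vertex cover of size 4 (every listed pair touches it), so no matching can be larger.

4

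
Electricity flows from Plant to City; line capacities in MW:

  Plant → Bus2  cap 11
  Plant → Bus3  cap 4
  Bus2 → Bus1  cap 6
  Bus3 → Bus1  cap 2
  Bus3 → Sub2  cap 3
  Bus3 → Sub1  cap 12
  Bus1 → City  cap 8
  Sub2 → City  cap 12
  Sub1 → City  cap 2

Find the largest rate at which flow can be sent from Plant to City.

Augment Plant→Bus2→Bus1→City: bottleneck 6, flow now 6.
Augment Plant→Bus3→Bus1→City: bottleneck 2, flow now 8.
Augment Plant→Bus3→Sub2→City: bottleneck 2, flow now 10.
No augmenting path remains; maximum flow = 10.
In the residual graph, reachable from Plant: {Plant, Bus2}.
Min-cut edges: Plant→Bus3 (4), Bus2→Bus1 (6); capacity 4 + 6 = 10.
This cut is saturated, so no flow can exceed 10.

10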